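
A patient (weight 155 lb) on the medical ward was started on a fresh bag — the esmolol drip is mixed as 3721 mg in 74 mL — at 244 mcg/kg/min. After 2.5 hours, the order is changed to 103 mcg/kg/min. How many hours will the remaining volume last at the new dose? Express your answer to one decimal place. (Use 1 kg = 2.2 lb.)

Initial rate:
Weight = 155 lb ÷ 2.2 lb/kg = 70.45455 kg
Dose = 244 mcg/kg/min × 70.45455 kg = 17190.91 mcg/min
17190.91 mcg/min × 60 min/hr = 1031455 mcg/hr
Concentration = 3721 mg ÷ 74 mL = 50.28378 mg/mL = 50283.78 mcg/mL
Rate = 1031455 mcg/hr ÷ 50283.78 mcg/mL = 20.51267 mL/hr
Volume infused so far = 20.51267 mL/hr × 2.5 hr = 51.28167 mL
Volume remaining = 74 − 51.28167 = 22.71833 mL
New rate:
Dose = 103 mcg/kg/min × 70.45455 kg = 7256.818 mcg/min
7256.818 mcg/min × 60 min/hr = 435409.1 mcg/hr
Rate = 435409.1 mcg/hr ÷ 50283.78 mcg/mL = 8.659036 mL/hr
Time remaining = 22.71833 mL ÷ 8.659036 mL/hr = 2.623656 hr

2.6 hours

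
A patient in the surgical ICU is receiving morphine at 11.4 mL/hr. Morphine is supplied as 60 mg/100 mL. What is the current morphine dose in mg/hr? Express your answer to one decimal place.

6.8 mg/hr

Concentration = 60 mg ÷ 100 mL = 0.6 mg/mL
Drug rate = 11.4 mL/hr × 0.6 mg/mL = 6.84 mg/hr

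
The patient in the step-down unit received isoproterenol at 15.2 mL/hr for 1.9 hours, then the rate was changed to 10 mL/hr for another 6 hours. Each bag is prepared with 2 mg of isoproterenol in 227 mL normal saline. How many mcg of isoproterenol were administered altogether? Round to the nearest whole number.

783 mcg

Concentration = 2 mg ÷ 227 mL = 0.008810573 mg/mL
Stage 1: 15.2 mL/hr × 1.9 hr = 28.88 mL → 28.88 mL × 0.008810573 mg/mL = 0.2544493 mg
Stage 2: 10 mL/hr × 6 hr = 60 mL → 60 mL × 0.008810573 mg/mL = 0.5286344 mg
Total = 0.2544493 + 0.5286344 = 0.7830837 mg = 783.0837 mcg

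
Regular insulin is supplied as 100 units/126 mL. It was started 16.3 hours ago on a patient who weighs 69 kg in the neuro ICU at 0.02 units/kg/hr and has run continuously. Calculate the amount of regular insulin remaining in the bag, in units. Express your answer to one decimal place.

Dose = 0.02 units/kg/hr × 69 kg = 1.38 units/hr
Concentration = 100 units ÷ 126 mL = 0.7936508 units/mL
Rate = 1.38 units/hr ÷ 0.7936508 units/mL = 1.7388 mL/hr
Volume infused = 1.7388 mL/hr × 16.3 hr = 28.34244 mL
Volume remaining = 126 − 28.34244 = 97.65756 mL
Drug remaining = 97.65756 mL × 0.7936508 units/mL = 77.506 units

77.5 units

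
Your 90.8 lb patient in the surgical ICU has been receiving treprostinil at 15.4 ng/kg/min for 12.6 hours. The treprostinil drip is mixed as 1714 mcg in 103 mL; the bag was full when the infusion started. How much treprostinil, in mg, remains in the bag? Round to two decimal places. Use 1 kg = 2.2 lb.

1.23 mg

Weight = 90.8 lb ÷ 2.2 lb/kg = 41.27273 kg
Dose = 15.4 ng/kg/min × 41.27273 kg = 635.6 ng/min
635.6 ng/min × 60 min/hr = 38136 ng/hr
Concentration = 1714 mcg ÷ 103 mL = 16.64078 mcg/mL = 16640.78 ng/mL
Rate = 38136 ng/hr ÷ 16640.78 ng/mL = 2.29172 mL/hr
Volume infused = 2.29172 mL/hr × 12.6 hr = 28.87567 mL
Volume remaining = 103 − 28.87567 = 74.12433 mL
Drug remaining = 74.12433 mL × 16640.78 ng/mL = 1233486 ng = 1.233486 mg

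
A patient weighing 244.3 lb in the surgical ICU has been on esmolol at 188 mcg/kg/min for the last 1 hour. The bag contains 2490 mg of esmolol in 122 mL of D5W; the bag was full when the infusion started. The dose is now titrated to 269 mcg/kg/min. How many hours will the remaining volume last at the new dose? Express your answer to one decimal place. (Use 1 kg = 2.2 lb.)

0.7 hours

Initial rate:
Weight = 244.3 lb ÷ 2.2 lb/kg = 111.0455 kg
Dose = 188 mcg/kg/min × 111.0455 kg = 20876.55 mcg/min
20876.55 mcg/min × 60 min/hr = 1252593 mcg/hr
Concentration = 2490 mg ÷ 122 mL = 20.40984 mg/mL = 20409.84 mcg/mL
Rate = 1252593 mcg/hr ÷ 20409.84 mcg/mL = 61.37201 mL/hr
Volume infused so far = 61.37201 mL/hr × 1 hr = 61.37201 mL
Volume remaining = 122 − 61.37201 = 60.62799 mL
New rate:
Dose = 269 mcg/kg/min × 111.0455 kg = 29871.23 mcg/min
29871.23 mcg/min × 60 min/hr = 1792274 mcg/hr
Rate = 1792274 mcg/hr ÷ 20409.84 mcg/mL = 87.81421 mL/hr
Time remaining = 60.62799 mL ÷ 87.81421 mL/hr = 0.690412 hr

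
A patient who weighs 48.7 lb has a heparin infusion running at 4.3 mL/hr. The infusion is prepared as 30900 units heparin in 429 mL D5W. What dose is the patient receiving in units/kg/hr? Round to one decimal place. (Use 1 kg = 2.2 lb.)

14.0 units/kg/hr

Weight = 48.7 lb ÷ 2.2 lb/kg = 22.13636 kg
Concentration = 30900 units ÷ 429 mL = 72.02797 units/mL
Drug rate = 4.3 mL/hr × 72.02797 units/mL = 309.7203 units/hr
309.7203 units/hr ÷ 22.13636 kg = 13.99147 units/kg/hr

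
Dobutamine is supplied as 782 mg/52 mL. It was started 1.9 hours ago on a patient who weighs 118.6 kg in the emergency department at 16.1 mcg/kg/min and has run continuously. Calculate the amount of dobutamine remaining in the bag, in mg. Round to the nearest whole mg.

564 mg

Dose = 16.1 mcg/kg/min × 118.6 kg = 1909.46 mcg/min
1909.46 mcg/min × 60 min/hr = 114567.6 mcg/hr
Concentration = 782 mg ÷ 52 mL = 15.03846 mg/mL = 15038.46 mcg/mL
Rate = 114567.6 mcg/hr ÷ 15038.46 mcg/mL = 7.618306 mL/hr
Volume infused = 7.618306 mL/hr × 1.9 hr = 14.47478 mL
Volume remaining = 52 − 14.47478 = 37.52522 mL
Drug remaining = 37.52522 mL × 15038.46 mcg/mL = 564321.6 mcg = 564.3216 mg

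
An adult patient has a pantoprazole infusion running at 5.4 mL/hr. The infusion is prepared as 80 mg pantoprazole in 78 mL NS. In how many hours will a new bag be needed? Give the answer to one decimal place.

14.4 hours

Duration = 78 mL ÷ 5.4 mL/hr = 14.44444 hr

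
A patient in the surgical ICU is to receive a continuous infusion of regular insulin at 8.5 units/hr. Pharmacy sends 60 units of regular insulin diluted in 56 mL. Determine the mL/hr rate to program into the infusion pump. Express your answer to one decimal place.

7.9 mL/hr

Concentration = 60 units ÷ 56 mL = 1.071429 units/mL
Rate = 8.5 units/hr ÷ 1.071429 units/mL = 7.933333 mL/hr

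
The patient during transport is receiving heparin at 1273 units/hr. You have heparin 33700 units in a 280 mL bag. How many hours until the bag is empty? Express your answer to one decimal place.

Concentration = 33700 units ÷ 280 mL = 120.3571 units/mL
Rate = 1273 units/hr ÷ 120.3571 units/mL = 10.57685 mL/hr
Duration = 280 mL ÷ 10.57685 mL/hr = 26.4729 hr

26.5 hours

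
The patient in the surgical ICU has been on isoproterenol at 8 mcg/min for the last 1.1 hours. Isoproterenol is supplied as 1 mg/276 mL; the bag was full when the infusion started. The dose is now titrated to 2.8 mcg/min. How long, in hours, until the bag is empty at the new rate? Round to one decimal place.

2.8 hours

Initial rate:
8 mcg/min × 60 min/hr = 480 mcg/hr
Concentration = 1 mg ÷ 276 mL = 0.003623188 mg/mL = 3.623188 mcg/mL
Rate = 480 mcg/hr ÷ 3.623188 mcg/mL = 132.48 mL/hr
Volume infused so far = 132.48 mL/hr × 1.1 hr = 145.728 mL
Volume remaining = 276 − 145.728 = 130.272 mL
New rate:
2.8 mcg/min × 60 min/hr = 168 mcg/hr
Rate = 168 mcg/hr ÷ 3.623188 mcg/mL = 46.368 mL/hr
Time remaining = 130.272 mL ÷ 46.368 mL/hr = 2.809524 hr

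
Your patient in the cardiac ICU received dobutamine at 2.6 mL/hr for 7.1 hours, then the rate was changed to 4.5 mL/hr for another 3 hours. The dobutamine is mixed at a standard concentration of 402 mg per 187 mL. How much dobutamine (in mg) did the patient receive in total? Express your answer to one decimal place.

68.7 mg

Concentration = 402 mg ÷ 187 mL = 2.149733 mg/mL
Stage 1: 2.6 mL/hr × 7.1 hr = 18.46 mL → 18.46 mL × 2.149733 mg/mL = 39.68406 mg
Stage 2: 4.5 mL/hr × 3 hr = 13.5 mL → 13.5 mL × 2.149733 mg/mL = 29.02139 mg
Total = 39.68406 + 29.02139 = 68.70545 mg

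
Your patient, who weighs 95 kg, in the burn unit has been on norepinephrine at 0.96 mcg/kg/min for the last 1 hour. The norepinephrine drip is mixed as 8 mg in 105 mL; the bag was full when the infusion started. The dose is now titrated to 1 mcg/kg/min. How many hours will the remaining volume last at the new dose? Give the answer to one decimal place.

Initial rate:
Dose = 0.96 mcg/kg/min × 95 kg = 91.2 mcg/min
91.2 mcg/min × 60 min/hr = 5472 mcg/hr
Concentration = 8 mg ÷ 105 mL = 0.07619048 mg/mL = 76.19048 mcg/mL
Rate = 5472 mcg/hr ÷ 76.19048 mcg/mL = 71.82 mL/hr
Volume infused so far = 71.82 mL/hr × 1 hr = 71.82 mL
Volume remaining = 105 − 71.82 = 33.18 mL
New rate:
Dose = 1 mcg/kg/min × 95 kg = 95 mcg/min
95 mcg/min × 60 min/hr = 5700 mcg/hr
Rate = 5700 mcg/hr ÷ 76.19048 mcg/mL = 74.8125 mL/hr
Time remaining = 33.18 mL ÷ 74.8125 mL/hr = 0.4435088 hr

0.4 hours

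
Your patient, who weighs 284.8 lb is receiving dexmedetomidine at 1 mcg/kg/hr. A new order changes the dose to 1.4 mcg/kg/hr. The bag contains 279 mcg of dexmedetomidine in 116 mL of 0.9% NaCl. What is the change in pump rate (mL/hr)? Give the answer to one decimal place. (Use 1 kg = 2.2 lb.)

21.5 mL/hr

At the current dose:
Weight = 284.8 lb ÷ 2.2 lb/kg = 129.4545 kg
Dose = 1 mcg/kg/hr × 129.4545 kg = 129.4545 mcg/hr
Concentration = 279 mcg ÷ 116 mL = 2.405172 mcg/mL
Rate = 129.4545 mcg/hr ÷ 2.405172 mcg/mL = 53.8234 mL/hr
At the new dose:
Dose = 1.4 mcg/kg/hr × 129.4545 kg = 181.2364 mcg/hr
Rate = 181.2364 mcg/hr ÷ 2.405172 mcg/mL = 75.35275 mL/hr
Change = 75.35275 − 53.8234 = 21.52936 mL/hr → 21.52936 mL/hr increase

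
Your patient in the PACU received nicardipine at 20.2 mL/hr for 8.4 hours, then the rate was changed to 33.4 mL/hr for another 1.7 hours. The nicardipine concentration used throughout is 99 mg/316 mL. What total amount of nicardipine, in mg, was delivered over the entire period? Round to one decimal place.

70.9 mg

Concentration = 99 mg ÷ 316 mL = 0.3132911 mg/mL
Stage 1: 20.2 mL/hr × 8.4 hr = 169.68 mL → 169.68 mL × 0.3132911 mg/mL = 53.15924 mg
Stage 2: 33.4 mL/hr × 1.7 hr = 56.78 mL → 56.78 mL × 0.3132911 mg/mL = 17.78867 mg
Total = 53.15924 + 17.78867 = 70.94791 mg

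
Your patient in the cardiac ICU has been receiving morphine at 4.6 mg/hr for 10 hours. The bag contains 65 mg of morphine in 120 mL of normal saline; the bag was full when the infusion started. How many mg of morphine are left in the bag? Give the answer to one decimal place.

19.0 mg

Concentration = 65 mg ÷ 120 mL = 0.5416667 mg/mL
Rate = 4.6 mg/hr ÷ 0.5416667 mg/mL = 8.492308 mL/hr
Volume infused = 8.492308 mL/hr × 10 hr = 84.92308 mL
Volume remaining = 120 − 84.92308 = 35.07692 mL
Drug remaining = 35.07692 mL × 0.5416667 mg/mL = 19 mg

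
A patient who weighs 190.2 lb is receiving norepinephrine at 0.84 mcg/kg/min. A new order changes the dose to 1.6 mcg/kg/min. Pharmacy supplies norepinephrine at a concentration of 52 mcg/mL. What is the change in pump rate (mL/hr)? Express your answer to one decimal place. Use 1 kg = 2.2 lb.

At the current dose:
Weight = 190.2 lb ÷ 2.2 lb/kg = 86.45455 kg
Dose = 0.84 mcg/kg/min × 86.45455 kg = 72.62182 mcg/min
72.62182 mcg/min × 60 min/hr = 4357.309 mcg/hr
Rate = 4357.309 mcg/hr ÷ 52 mcg/mL = 83.79441 mL/hr
At the new dose:
Dose = 1.6 mcg/kg/min × 86.45455 kg = 138.3273 mcg/min
138.3273 mcg/min × 60 min/hr = 8299.636 mcg/hr
Rate = 8299.636 mcg/hr ÷ 52 mcg/mL = 159.6084 mL/hr
Change = 159.6084 − 83.79441 = 75.81399 mL/hr → 75.81399 mL/hr increase

75.8 mL/hr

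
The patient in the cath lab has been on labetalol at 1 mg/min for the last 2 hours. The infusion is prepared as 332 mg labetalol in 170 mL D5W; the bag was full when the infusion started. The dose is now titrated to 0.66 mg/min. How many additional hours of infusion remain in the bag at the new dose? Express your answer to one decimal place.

Initial rate:
1 mg/min × 60 min/hr = 60 mg/hr
Concentration = 332 mg ÷ 170 mL = 1.952941 mg/mL
Rate = 60 mg/hr ÷ 1.952941 mg/mL = 30.72289 mL/hr
Volume infused so far = 30.72289 mL/hr × 2 hr = 61.44578 mL
Volume remaining = 170 − 61.44578 = 108.5542 mL
New rate:
0.66 mg/min × 60 min/hr = 39.6 mg/hr
Rate = 39.6 mg/hr ÷ 1.952941 mg/mL = 20.27711 mL/hr
Time remaining = 108.5542 mL ÷ 20.27711 mL/hr = 5.353535 hr

5.4 hours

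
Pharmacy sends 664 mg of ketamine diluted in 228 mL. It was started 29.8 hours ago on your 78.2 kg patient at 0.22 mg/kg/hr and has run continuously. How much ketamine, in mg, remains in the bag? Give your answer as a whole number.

Dose = 0.22 mg/kg/hr × 78.2 kg = 17.204 mg/hr
Concentration = 664 mg ÷ 228 mL = 2.912281 mg/mL
Rate = 17.204 mg/hr ÷ 2.912281 mg/mL = 5.907398 mL/hr
Volume infused = 5.907398 mL/hr × 29.8 hr = 176.0404 mL
Volume remaining = 228 − 176.0404 = 51.95955 mL
Drug remaining = 51.95955 mL × 2.912281 mg/mL = 151.3208 mg

151 mg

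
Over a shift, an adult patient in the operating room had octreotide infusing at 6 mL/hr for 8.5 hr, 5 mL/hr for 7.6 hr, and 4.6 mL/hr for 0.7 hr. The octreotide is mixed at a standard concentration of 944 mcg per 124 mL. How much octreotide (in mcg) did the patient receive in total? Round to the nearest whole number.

702 mcg

Concentration = 944 mcg ÷ 124 mL = 7.612903 mcg/mL
Stage 1: 6 mL/hr × 8.5 hr = 51 mL → 51 mL × 7.612903 mcg/mL = 388.2581 mcg
Stage 2: 5 mL/hr × 7.6 hr = 38 mL → 38 mL × 7.612903 mcg/mL = 289.2903 mcg
Stage 3: 4.6 mL/hr × 0.7 hr = 3.22 mL → 3.22 mL × 7.612903 mcg/mL = 24.51355 mcg
Total = 388.2581 + 289.2903 + 24.51355 = 702.0619 mcg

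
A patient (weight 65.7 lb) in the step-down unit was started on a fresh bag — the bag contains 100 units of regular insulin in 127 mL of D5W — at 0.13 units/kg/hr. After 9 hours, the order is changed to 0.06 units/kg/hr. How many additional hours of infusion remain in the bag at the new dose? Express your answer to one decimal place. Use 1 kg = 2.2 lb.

36.3 hours

Initial rate:
Weight = 65.7 lb ÷ 2.2 lb/kg = 29.86364 kg
Dose = 0.13 units/kg/hr × 29.86364 kg = 3.882273 units/hr
Concentration = 100 units ÷ 127 mL = 0.7874016 units/mL
Rate = 3.882273 units/hr ÷ 0.7874016 units/mL = 4.930486 mL/hr
Volume infused so far = 4.930486 mL/hr × 9 hr = 44.37438 mL
Volume remaining = 127 − 44.37438 = 82.62562 mL
New rate:
Dose = 0.06 units/kg/hr × 29.86364 kg = 1.791818 units/hr
Rate = 1.791818 units/hr ÷ 0.7874016 units/mL = 2.275609 mL/hr
Time remaining = 82.62562 mL ÷ 2.275609 mL/hr = 36.30923 hr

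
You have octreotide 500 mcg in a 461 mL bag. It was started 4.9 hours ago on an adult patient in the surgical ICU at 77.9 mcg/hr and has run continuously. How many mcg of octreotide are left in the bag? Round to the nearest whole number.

Concentration = 500 mcg ÷ 461 mL = 1.084599 mcg/mL
Rate = 77.9 mcg/hr ÷ 1.084599 mcg/mL = 71.8238 mL/hr
Volume infused = 71.8238 mL/hr × 4.9 hr = 351.9366 mL
Volume remaining = 461 − 351.9366 = 109.0634 mL
Drug remaining = 109.0634 mL × 1.084599 mcg/mL = 118.29 mcg

118 mcg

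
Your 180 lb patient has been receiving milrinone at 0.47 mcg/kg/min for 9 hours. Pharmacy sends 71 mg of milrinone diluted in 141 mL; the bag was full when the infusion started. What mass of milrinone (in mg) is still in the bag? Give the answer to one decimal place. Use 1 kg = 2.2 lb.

Weight = 180 lb ÷ 2.2 lb/kg = 81.81818 kg
Dose = 0.47 mcg/kg/min × 81.81818 kg = 38.45455 mcg/min
38.45455 mcg/min × 60 min/hr = 2307.273 mcg/hr
Concentration = 71 mg ÷ 141 mL = 0.5035461 mg/mL = 503.5461 mcg/mL
Rate = 2307.273 mcg/hr ÷ 503.5461 mcg/mL = 4.582049 mL/hr
Volume infused = 4.582049 mL/hr × 9 hr = 41.23844 mL
Volume remaining = 141 − 41.23844 = 99.76156 mL
Drug remaining = 99.76156 mL × 503.5461 mcg/mL = 50234.55 mcg = 50.23455 mg

50.2 mg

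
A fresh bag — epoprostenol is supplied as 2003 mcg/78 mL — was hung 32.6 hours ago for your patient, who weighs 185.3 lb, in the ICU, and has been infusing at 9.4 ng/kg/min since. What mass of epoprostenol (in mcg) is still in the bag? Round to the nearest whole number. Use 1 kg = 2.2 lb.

454 mcg

Weight = 185.3 lb ÷ 2.2 lb/kg = 84.22727 kg
Dose = 9.4 ng/kg/min × 84.22727 kg = 791.7364 ng/min
791.7364 ng/min × 60 min/hr = 47504.18 ng/hr
Concentration = 2003 mcg ÷ 78 mL = 25.67949 mcg/mL = 25679.49 ng/mL
Rate = 47504.18 ng/hr ÷ 25679.49 ng/mL = 1.849888 mL/hr
Volume infused = 1.849888 mL/hr × 32.6 hr = 60.30636 mL
Volume remaining = 78 − 60.30636 = 17.69364 mL
Drug remaining = 17.69364 mL × 25679.49 ng/mL = 454363.7 ng = 454.3637 mcg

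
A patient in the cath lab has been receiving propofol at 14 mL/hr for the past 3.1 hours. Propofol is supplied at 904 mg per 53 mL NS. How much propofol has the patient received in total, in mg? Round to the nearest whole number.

740 mg

Concentration = 904 mg ÷ 53 mL = 17.0566 mg/mL
Drug rate = 14 mL/hr × 17.0566 mg/mL = 238.7925 mg/hr
Total = 238.7925 mg/hr × 3.1 hr = 740.2566 mg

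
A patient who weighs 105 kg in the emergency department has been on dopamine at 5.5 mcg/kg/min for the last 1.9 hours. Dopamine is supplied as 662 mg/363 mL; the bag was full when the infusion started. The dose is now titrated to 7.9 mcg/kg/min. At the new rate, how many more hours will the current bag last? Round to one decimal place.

Initial rate:
Dose = 5.5 mcg/kg/min × 105 kg = 577.5 mcg/min
577.5 mcg/min × 60 min/hr = 34650 mcg/hr
Concentration = 662 mg ÷ 363 mL = 1.823691 mg/mL = 1823.691 mcg/mL
Rate = 34650 mcg/hr ÷ 1823.691 mcg/mL = 18.99992 mL/hr
Volume infused so far = 18.99992 mL/hr × 1.9 hr = 36.09986 mL
Volume remaining = 363 − 36.09986 = 326.9001 mL
New rate:
Dose = 7.9 mcg/kg/min × 105 kg = 829.5 mcg/min
829.5 mcg/min × 60 min/hr = 49770 mcg/hr
Rate = 49770 mcg/hr ÷ 1823.691 mcg/mL = 27.2908 mL/hr
Time remaining = 326.9001 mL ÷ 27.2908 mL/hr = 11.9784 hr

12.0 hours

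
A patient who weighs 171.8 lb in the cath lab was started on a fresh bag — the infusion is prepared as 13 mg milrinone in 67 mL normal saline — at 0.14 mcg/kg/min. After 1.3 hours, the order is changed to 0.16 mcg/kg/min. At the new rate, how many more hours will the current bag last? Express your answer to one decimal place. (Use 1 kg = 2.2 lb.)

Initial rate:
Weight = 171.8 lb ÷ 2.2 lb/kg = 78.09091 kg
Dose = 0.14 mcg/kg/min × 78.09091 kg = 10.93273 mcg/min
10.93273 mcg/min × 60 min/hr = 655.9636 mcg/hr
Concentration = 13 mg ÷ 67 mL = 0.1940299 mg/mL = 194.0299 mcg/mL
Rate = 655.9636 mcg/hr ÷ 194.0299 mcg/mL = 3.380736 mL/hr
Volume infused so far = 3.380736 mL/hr × 1.3 hr = 4.394956 mL
Volume remaining = 67 − 4.394956 = 62.60504 mL
New rate:
Dose = 0.16 mcg/kg/min × 78.09091 kg = 12.49455 mcg/min
12.49455 mcg/min × 60 min/hr = 749.6727 mcg/hr
Rate = 749.6727 mcg/hr ÷ 194.0299 mcg/mL = 3.863698 mL/hr
Time remaining = 62.60504 mL ÷ 3.863698 mL/hr = 16.2034 hr

16.2 hours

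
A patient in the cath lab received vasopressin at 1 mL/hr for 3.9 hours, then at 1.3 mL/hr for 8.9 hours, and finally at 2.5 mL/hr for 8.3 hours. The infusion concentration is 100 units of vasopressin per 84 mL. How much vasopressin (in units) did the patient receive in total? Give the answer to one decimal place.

43.1 units

Concentration = 100 units ÷ 84 mL = 1.190476 units/mL
Stage 1: 1 mL/hr × 3.9 hr = 3.9 mL → 3.9 mL × 1.190476 units/mL = 4.642857 units
Stage 2: 1.3 mL/hr × 8.9 hr = 11.57 mL → 11.57 mL × 1.190476 units/mL = 13.77381 units
Stage 3: 2.5 mL/hr × 8.3 hr = 20.75 mL → 20.75 mL × 1.190476 units/mL = 24.70238 units
Total = 4.642857 + 13.77381 + 24.70238 = 43.11905 units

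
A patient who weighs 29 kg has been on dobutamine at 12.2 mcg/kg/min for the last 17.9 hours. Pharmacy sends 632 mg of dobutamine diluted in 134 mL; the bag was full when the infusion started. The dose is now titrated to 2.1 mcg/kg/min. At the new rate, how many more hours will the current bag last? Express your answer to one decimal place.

69.0 hours

Initial rate:
Dose = 12.2 mcg/kg/min × 29 kg = 353.8 mcg/min
353.8 mcg/min × 60 min/hr = 21228 mcg/hr
Concentration = 632 mg ÷ 134 mL = 4.716418 mg/mL = 4716.418 mcg/mL
Rate = 21228 mcg/hr ÷ 4716.418 mcg/mL = 4.500873 mL/hr
Volume infused so far = 4.500873 mL/hr × 17.9 hr = 80.56563 mL
Volume remaining = 134 − 80.56563 = 53.43437 mL
New rate:
Dose = 2.1 mcg/kg/min × 29 kg = 60.9 mcg/min
60.9 mcg/min × 60 min/hr = 3654 mcg/hr
Rate = 3654 mcg/hr ÷ 4716.418 mcg/mL = 0.7747405 mL/hr
Time remaining = 53.43437 mL ÷ 0.7747405 mL/hr = 68.97066 hr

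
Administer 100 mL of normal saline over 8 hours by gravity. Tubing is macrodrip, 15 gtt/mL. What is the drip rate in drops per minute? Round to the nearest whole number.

3 gtt/min

100 mL ÷ (8 hr × 60 = 480 min) = 0.2083333 mL/min
0.2083333 mL/min × 15 gtt/mL = 3.125 gtt/min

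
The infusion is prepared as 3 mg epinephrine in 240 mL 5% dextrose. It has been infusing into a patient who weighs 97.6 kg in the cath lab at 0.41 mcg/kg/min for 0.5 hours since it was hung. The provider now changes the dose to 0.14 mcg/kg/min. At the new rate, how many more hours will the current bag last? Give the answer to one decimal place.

Initial rate:
Dose = 0.41 mcg/kg/min × 97.6 kg = 40.016 mcg/min
40.016 mcg/min × 60 min/hr = 2400.96 mcg/hr
Concentration = 3 mg ÷ 240 mL = 0.0125 mg/mL = 12.5 mcg/mL
Rate = 2400.96 mcg/hr ÷ 12.5 mcg/mL = 192.0768 mL/hr
Volume infused so far = 192.0768 mL/hr × 0.5 hr = 96.0384 mL
Volume remaining = 240 − 96.0384 = 143.9616 mL
New rate:
Dose = 0.14 mcg/kg/min × 97.6 kg = 13.664 mcg/min
13.664 mcg/min × 60 min/hr = 819.84 mcg/hr
Rate = 819.84 mcg/hr ÷ 12.5 mcg/mL = 65.5872 mL/hr
Time remaining = 143.9616 mL ÷ 65.5872 mL/hr = 2.194965 hr

2.2 hours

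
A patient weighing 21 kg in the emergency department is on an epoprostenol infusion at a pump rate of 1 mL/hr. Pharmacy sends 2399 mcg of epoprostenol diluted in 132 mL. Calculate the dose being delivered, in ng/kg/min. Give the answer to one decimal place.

14.4 ng/kg/min

Concentration = 2399 mcg ÷ 132 mL = 18.17424 mcg/mL = 18174.24 ng/mL
Drug rate = 1 mL/hr × 18174.24 ng/mL = 18174.24 ng/hr
18174.24 ng/hr ÷ 60 min/hr = 302.904 ng/min
302.904 ng/min ÷ 21 kg = 14.424 ng/kg/min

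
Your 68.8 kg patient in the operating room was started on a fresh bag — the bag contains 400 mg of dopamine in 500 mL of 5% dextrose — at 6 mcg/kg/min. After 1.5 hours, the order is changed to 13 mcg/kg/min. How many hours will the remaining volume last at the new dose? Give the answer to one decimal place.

6.8 hours

Initial rate:
Dose = 6 mcg/kg/min × 68.8 kg = 412.8 mcg/min
412.8 mcg/min × 60 min/hr = 24768 mcg/hr
Concentration = 400 mg ÷ 500 mL = 0.8 mg/mL = 800 mcg/mL
Rate = 24768 mcg/hr ÷ 800 mcg/mL = 30.96 mL/hr
Volume infused so far = 30.96 mL/hr × 1.5 hr = 46.44 mL
Volume remaining = 500 − 46.44 = 453.56 mL
New rate:
Dose = 13 mcg/kg/min × 68.8 kg = 894.4 mcg/min
894.4 mcg/min × 60 min/hr = 53664 mcg/hr
Rate = 53664 mcg/hr ÷ 800 mcg/mL = 67.08 mL/hr
Time remaining = 453.56 mL ÷ 67.08 mL/hr = 6.761479 hr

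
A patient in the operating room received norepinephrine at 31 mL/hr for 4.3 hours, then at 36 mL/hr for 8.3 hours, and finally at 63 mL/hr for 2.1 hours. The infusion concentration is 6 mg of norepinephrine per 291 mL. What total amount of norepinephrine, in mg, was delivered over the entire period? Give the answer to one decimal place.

11.6 mg

Concentration = 6 mg ÷ 291 mL = 0.02061856 mg/mL
Stage 1: 31 mL/hr × 4.3 hr = 133.3 mL → 133.3 mL × 0.02061856 mg/mL = 2.748454 mg
Stage 2: 36 mL/hr × 8.3 hr = 298.8 mL → 298.8 mL × 0.02061856 mg/mL = 6.160825 mg
Stage 3: 63 mL/hr × 2.1 hr = 132.3 mL → 132.3 mL × 0.02061856 mg/mL = 2.727835 mg
Total = 2.748454 + 6.160825 + 2.727835 = 11.63711 mg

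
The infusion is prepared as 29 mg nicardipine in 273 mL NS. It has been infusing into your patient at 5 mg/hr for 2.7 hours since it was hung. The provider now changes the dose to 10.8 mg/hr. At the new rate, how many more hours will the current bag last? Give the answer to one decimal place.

Initial rate:
Concentration = 29 mg ÷ 273 mL = 0.1062271 mg/mL
Rate = 5 mg/hr ÷ 0.1062271 mg/mL = 47.06897 mL/hr
Volume infused so far = 47.06897 mL/hr × 2.7 hr = 127.0862 mL
Volume remaining = 273 − 127.0862 = 145.9138 mL
New rate:
Rate = 10.8 mg/hr ÷ 0.1062271 mg/mL = 101.669 mL/hr
Time remaining = 145.9138 mL ÷ 101.669 mL/hr = 1.435185 hr

1.4 hours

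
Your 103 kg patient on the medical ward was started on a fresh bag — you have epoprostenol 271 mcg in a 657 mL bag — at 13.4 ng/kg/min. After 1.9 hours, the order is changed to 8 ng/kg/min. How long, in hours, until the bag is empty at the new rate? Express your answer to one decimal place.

2.3 hours

Initial rate:
Dose = 13.4 ng/kg/min × 103 kg = 1380.2 ng/min
1380.2 ng/min × 60 min/hr = 82812 ng/hr
Concentration = 271 mcg ÷ 657 mL = 0.412481 mcg/mL = 412.481 ng/mL
Rate = 82812 ng/hr ÷ 412.481 ng/mL = 200.7656 mL/hr
Volume infused so far = 200.7656 mL/hr × 1.9 hr = 381.4547 mL
Volume remaining = 657 − 381.4547 = 275.5453 mL
New rate:
Dose = 8 ng/kg/min × 103 kg = 824 ng/min
824 ng/min × 60 min/hr = 49440 ng/hr
Rate = 49440 ng/hr ÷ 412.481 ng/mL = 119.8601 mL/hr
Time remaining = 275.5453 mL ÷ 119.8601 mL/hr = 2.298892 hr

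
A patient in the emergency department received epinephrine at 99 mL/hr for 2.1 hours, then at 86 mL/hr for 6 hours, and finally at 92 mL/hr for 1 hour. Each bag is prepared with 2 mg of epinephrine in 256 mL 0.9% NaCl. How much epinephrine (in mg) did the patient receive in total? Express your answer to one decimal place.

6.4 mg

Concentration = 2 mg ÷ 256 mL = 0.0078125 mg/mL
Stage 1: 99 mL/hr × 2.1 hr = 207.9 mL → 207.9 mL × 0.0078125 mg/mL = 1.624219 mg
Stage 2: 86 mL/hr × 6 hr = 516 mL → 516 mL × 0.0078125 mg/mL = 4.03125 mg
Stage 3: 92 mL/hr × 1 hr = 92 mL → 92 mL × 0.0078125 mg/mL = 0.71875 mg
Total = 1.624219 + 4.03125 + 0.71875 = 6.374219 mg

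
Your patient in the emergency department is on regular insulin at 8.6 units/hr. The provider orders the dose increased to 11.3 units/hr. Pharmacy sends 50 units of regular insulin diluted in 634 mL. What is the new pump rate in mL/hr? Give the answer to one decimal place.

Concentration = 50 units ÷ 634 mL = 0.07886435 units/mL
Rate = 11.3 units/hr ÷ 0.07886435 units/mL = 143.284 mL/hr

143.3 mL/hr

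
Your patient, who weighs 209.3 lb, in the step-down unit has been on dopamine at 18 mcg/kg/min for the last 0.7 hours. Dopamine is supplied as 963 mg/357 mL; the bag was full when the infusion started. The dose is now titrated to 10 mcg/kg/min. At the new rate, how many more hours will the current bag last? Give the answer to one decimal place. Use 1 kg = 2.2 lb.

15.6 hours

Initial rate:
Weight = 209.3 lb ÷ 2.2 lb/kg = 95.13636 kg
Dose = 18 mcg/kg/min × 95.13636 kg = 1712.455 mcg/min
1712.455 mcg/min × 60 min/hr = 102747.3 mcg/hr
Concentration = 963 mg ÷ 357 mL = 2.697479 mg/mL = 2697.479 mcg/mL
Rate = 102747.3 mcg/hr ÷ 2697.479 mcg/mL = 38.09011 mL/hr
Volume infused so far = 38.09011 mL/hr × 0.7 hr = 26.66308 mL
Volume remaining = 357 − 26.66308 = 330.3369 mL
New rate:
Dose = 10 mcg/kg/min × 95.13636 kg = 951.3636 mcg/min
951.3636 mcg/min × 60 min/hr = 57081.82 mcg/hr
Rate = 57081.82 mcg/hr ÷ 2697.479 mcg/mL = 21.16117 mL/hr
Time remaining = 330.3369 mL ÷ 21.16117 mL/hr = 15.61052 hr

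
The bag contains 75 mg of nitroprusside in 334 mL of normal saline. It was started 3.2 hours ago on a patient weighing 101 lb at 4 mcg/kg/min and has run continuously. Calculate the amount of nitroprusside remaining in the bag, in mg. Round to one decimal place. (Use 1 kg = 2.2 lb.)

Weight = 101 lb ÷ 2.2 lb/kg = 45.90909 kg
Dose = 4 mcg/kg/min × 45.90909 kg = 183.6364 mcg/min
183.6364 mcg/min × 60 min/hr = 11018.18 mcg/hr
Concentration = 75 mg ÷ 334 mL = 0.2245509 mg/mL = 224.5509 mcg/mL
Rate = 11018.18 mcg/hr ÷ 224.5509 mcg/mL = 49.06764 mL/hr
Volume infused = 49.06764 mL/hr × 3.2 hr = 157.0164 mL
Volume remaining = 334 − 157.0164 = 176.9836 mL
Drug remaining = 176.9836 mL × 224.5509 mcg/mL = 39741.82 mcg = 39.74182 mg

39.7 mg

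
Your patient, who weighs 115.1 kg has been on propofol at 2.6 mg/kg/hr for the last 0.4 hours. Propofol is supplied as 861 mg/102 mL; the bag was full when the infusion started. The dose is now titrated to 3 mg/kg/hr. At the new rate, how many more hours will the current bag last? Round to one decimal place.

2.1 hours

Initial rate:
Dose = 2.6 mg/kg/hr × 115.1 kg = 299.26 mg/hr
Concentration = 861 mg ÷ 102 mL = 8.441176 mg/mL
Rate = 299.26 mg/hr ÷ 8.441176 mg/mL = 35.4524 mL/hr
Volume infused so far = 35.4524 mL/hr × 0.4 hr = 14.18096 mL
Volume remaining = 102 − 14.18096 = 87.81904 mL
New rate:
Dose = 3 mg/kg/hr × 115.1 kg = 345.3 mg/hr
Rate = 345.3 mg/hr ÷ 8.441176 mg/mL = 40.90662 mL/hr
Time remaining = 87.81904 mL ÷ 40.90662 mL/hr = 2.146817 hr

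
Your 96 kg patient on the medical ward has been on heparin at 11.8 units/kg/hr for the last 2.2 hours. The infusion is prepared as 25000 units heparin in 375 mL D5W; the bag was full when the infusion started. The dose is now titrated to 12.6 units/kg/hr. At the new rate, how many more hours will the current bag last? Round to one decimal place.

18.6 hours

Initial rate:
Dose = 11.8 units/kg/hr × 96 kg = 1132.8 units/hr
Concentration = 25000 units ÷ 375 mL = 66.66667 units/mL
Rate = 1132.8 units/hr ÷ 66.66667 units/mL = 16.992 mL/hr
Volume infused so far = 16.992 mL/hr × 2.2 hr = 37.3824 mL
Volume remaining = 375 − 37.3824 = 337.6176 mL
New rate:
Dose = 12.6 units/kg/hr × 96 kg = 1209.6 units/hr
Rate = 1209.6 units/hr ÷ 66.66667 units/mL = 18.144 mL/hr
Time remaining = 337.6176 mL ÷ 18.144 mL/hr = 18.60767 hr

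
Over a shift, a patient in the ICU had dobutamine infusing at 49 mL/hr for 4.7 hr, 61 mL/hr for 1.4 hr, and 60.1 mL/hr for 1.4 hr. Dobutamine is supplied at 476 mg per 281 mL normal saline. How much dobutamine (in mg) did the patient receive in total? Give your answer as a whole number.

677 mg

Concentration = 476 mg ÷ 281 mL = 1.69395 mg/mL
Stage 1: 49 mL/hr × 4.7 hr = 230.3 mL → 230.3 mL × 1.69395 mg/mL = 390.1167 mg
Stage 2: 61 mL/hr × 1.4 hr = 85.4 mL → 85.4 mL × 1.69395 mg/mL = 144.6633 mg
Stage 3: 60.1 mL/hr × 1.4 hr = 84.14 mL → 84.14 mL × 1.69395 mg/mL = 142.529 mg
Total = 390.1167 + 144.6633 + 142.529 = 677.309 mg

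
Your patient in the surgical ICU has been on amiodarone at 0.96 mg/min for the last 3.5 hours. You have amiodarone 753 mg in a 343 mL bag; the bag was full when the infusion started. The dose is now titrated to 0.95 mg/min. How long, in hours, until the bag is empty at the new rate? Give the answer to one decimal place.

9.7 hours

Initial rate:
0.96 mg/min × 60 min/hr = 57.6 mg/hr
Concentration = 753 mg ÷ 343 mL = 2.195335 mg/mL
Rate = 57.6 mg/hr ÷ 2.195335 mg/mL = 26.23745 mL/hr
Volume infused so far = 26.23745 mL/hr × 3.5 hr = 91.83108 mL
Volume remaining = 343 − 91.83108 = 251.1689 mL
New rate:
0.95 mg/min × 60 min/hr = 57 mg/hr
Rate = 57 mg/hr ÷ 2.195335 mg/mL = 25.96414 mL/hr
Time remaining = 251.1689 mL ÷ 25.96414 mL/hr = 9.673684 hr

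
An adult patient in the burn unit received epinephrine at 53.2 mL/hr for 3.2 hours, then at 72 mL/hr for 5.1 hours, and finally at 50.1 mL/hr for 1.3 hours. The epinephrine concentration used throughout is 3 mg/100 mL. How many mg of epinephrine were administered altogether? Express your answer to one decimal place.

18.1 mg

Concentration = 3 mg ÷ 100 mL = 0.03 mg/mL
Stage 1: 53.2 mL/hr × 3.2 hr = 170.24 mL → 170.24 mL × 0.03 mg/mL = 5.1072 mg
Stage 2: 72 mL/hr × 5.1 hr = 367.2 mL → 367.2 mL × 0.03 mg/mL = 11.016 mg
Stage 3: 50.1 mL/hr × 1.3 hr = 65.13 mL → 65.13 mL × 0.03 mg/mL = 1.9539 mg
Total = 5.1072 + 11.016 + 1.9539 = 18.0771 mg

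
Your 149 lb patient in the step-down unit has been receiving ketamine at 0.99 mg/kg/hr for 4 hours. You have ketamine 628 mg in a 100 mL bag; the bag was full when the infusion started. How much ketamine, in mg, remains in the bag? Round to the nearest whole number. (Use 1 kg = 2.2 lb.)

360 mg

Weight = 149 lb ÷ 2.2 lb/kg = 67.72727 kg
Dose = 0.99 mg/kg/hr × 67.72727 kg = 67.05 mg/hr
Concentration = 628 mg ÷ 100 mL = 6.28 mg/mL
Rate = 67.05 mg/hr ÷ 6.28 mg/mL = 10.67675 mL/hr
Volume infused = 10.67675 mL/hr × 4 hr = 42.70701 mL
Volume remaining = 100 − 42.70701 = 57.29299 mL
Drug remaining = 57.29299 mL × 6.28 mg/mL = 359.8 mg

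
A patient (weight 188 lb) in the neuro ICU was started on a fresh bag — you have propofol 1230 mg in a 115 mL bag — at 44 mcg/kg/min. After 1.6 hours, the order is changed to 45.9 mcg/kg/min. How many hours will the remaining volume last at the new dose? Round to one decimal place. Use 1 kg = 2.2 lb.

Initial rate:
Weight = 188 lb ÷ 2.2 lb/kg = 85.45455 kg
Dose = 44 mcg/kg/min × 85.45455 kg = 3760 mcg/min
3760 mcg/min × 60 min/hr = 225600 mcg/hr
Concentration = 1230 mg ÷ 115 mL = 10.69565 mg/mL = 10695.65 mcg/mL
Rate = 225600 mcg/hr ÷ 10695.65 mcg/mL = 21.09268 mL/hr
Volume infused so far = 21.09268 mL/hr × 1.6 hr = 33.74829 mL
Volume remaining = 115 − 33.74829 = 81.25171 mL
New rate:
Dose = 45.9 mcg/kg/min × 85.45455 kg = 3922.364 mcg/min
3922.364 mcg/min × 60 min/hr = 235341.8 mcg/hr
Rate = 235341.8 mcg/hr ÷ 10695.65 mcg/mL = 22.0035 mL/hr
Time remaining = 81.25171 mL ÷ 22.0035 mL/hr = 3.692671 hr

3.7 hours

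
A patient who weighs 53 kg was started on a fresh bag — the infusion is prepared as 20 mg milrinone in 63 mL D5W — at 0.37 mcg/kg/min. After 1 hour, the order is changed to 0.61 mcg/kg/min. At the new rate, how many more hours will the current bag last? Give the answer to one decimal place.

Initial rate:
Dose = 0.37 mcg/kg/min × 53 kg = 19.61 mcg/min
19.61 mcg/min × 60 min/hr = 1176.6 mcg/hr
Concentration = 20 mg ÷ 63 mL = 0.3174603 mg/mL = 317.4603 mcg/mL
Rate = 1176.6 mcg/hr ÷ 317.4603 mcg/mL = 3.70629 mL/hr
Volume infused so far = 3.70629 mL/hr × 1 hr = 3.70629 mL
Volume remaining = 63 − 3.70629 = 59.29371 mL
New rate:
Dose = 0.61 mcg/kg/min × 53 kg = 32.33 mcg/min
32.33 mcg/min × 60 min/hr = 1939.8 mcg/hr
Rate = 1939.8 mcg/hr ÷ 317.4603 mcg/mL = 6.11037 mL/hr
Time remaining = 59.29371 mL ÷ 6.11037 mL/hr = 9.703784 hr

9.7 hours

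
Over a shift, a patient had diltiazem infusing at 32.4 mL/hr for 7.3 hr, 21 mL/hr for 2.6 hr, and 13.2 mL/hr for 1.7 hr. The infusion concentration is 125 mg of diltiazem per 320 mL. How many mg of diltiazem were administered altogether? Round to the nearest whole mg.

Concentration = 125 mg ÷ 320 mL = 0.390625 mg/mL
Stage 1: 32.4 mL/hr × 7.3 hr = 236.52 mL → 236.52 mL × 0.390625 mg/mL = 92.39062 mg
Stage 2: 21 mL/hr × 2.6 hr = 54.6 mL → 54.6 mL × 0.390625 mg/mL = 21.32812 mg
Stage 3: 13.2 mL/hr × 1.7 hr = 22.44 mL → 22.44 mL × 0.390625 mg/mL = 8.765625 mg
Total = 92.39062 + 21.32812 + 8.765625 = 122.4844 mg

122 mg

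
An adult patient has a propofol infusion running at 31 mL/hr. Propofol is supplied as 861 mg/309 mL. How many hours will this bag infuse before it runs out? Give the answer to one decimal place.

Duration = 309 mL ÷ 31 mL/hr = 9.967742 hr

10.0 hours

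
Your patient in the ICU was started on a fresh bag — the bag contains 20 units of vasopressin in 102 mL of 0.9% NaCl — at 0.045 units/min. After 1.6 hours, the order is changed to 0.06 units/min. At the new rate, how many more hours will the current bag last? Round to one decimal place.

4.4 hours

Initial rate:
0.045 units/min × 60 min/hr = 2.7 units/hr
Concentration = 20 units ÷ 102 mL = 0.1960784 units/mL
Rate = 2.7 units/hr ÷ 0.1960784 units/mL = 13.77 mL/hr
Volume infused so far = 13.77 mL/hr × 1.6 hr = 22.032 mL
Volume remaining = 102 − 22.032 = 79.968 mL
New rate:
0.06 units/min × 60 min/hr = 3.6 units/hr
Rate = 3.6 units/hr ÷ 0.1960784 units/mL = 18.36 mL/hr
Time remaining = 79.968 mL ÷ 18.36 mL/hr = 4.355556 hr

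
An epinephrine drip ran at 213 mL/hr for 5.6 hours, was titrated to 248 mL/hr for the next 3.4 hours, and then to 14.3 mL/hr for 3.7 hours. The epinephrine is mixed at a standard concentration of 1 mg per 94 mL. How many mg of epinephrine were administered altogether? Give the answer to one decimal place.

22.2 mg

Concentration = 1 mg ÷ 94 mL = 0.0106383 mg/mL
Stage 1: 213 mL/hr × 5.6 hr = 1192.8 mL → 1192.8 mL × 0.0106383 mg/mL = 12.68936 mg
Stage 2: 248 mL/hr × 3.4 hr = 843.2 mL → 843.2 mL × 0.0106383 mg/mL = 8.970213 mg
Stage 3: 14.3 mL/hr × 3.7 hr = 52.91 mL → 52.91 mL × 0.0106383 mg/mL = 0.5628723 mg
Total = 12.68936 + 8.970213 + 0.5628723 = 22.22245 mg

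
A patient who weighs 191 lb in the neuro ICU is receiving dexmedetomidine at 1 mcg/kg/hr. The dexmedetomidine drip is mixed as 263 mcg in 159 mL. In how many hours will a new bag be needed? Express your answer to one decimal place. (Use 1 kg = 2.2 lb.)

Weight = 191 lb ÷ 2.2 lb/kg = 86.81818 kg
Dose = 1 mcg/kg/hr × 86.81818 kg = 86.81818 mcg/hr
Concentration = 263 mcg ÷ 159 mL = 1.654088 mcg/mL
Rate = 86.81818 mcg/hr ÷ 1.654088 mcg/mL = 52.48704 mL/hr
Duration = 159 mL ÷ 52.48704 mL/hr = 3.029319 hr

3.0 hours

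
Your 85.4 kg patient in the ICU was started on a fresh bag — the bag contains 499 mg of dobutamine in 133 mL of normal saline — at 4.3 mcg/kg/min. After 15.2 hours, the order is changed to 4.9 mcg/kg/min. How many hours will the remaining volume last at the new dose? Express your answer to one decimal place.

Initial rate:
Dose = 4.3 mcg/kg/min × 85.4 kg = 367.22 mcg/min
367.22 mcg/min × 60 min/hr = 22033.2 mcg/hr
Concentration = 499 mg ÷ 133 mL = 3.75188 mg/mL = 3751.88 mcg/mL
Rate = 22033.2 mcg/hr ÷ 3751.88 mcg/mL = 5.872576 mL/hr
Volume infused so far = 5.872576 mL/hr × 15.2 hr = 89.26316 mL
Volume remaining = 133 − 89.26316 = 43.73684 mL
New rate:
Dose = 4.9 mcg/kg/min × 85.4 kg = 418.46 mcg/min
418.46 mcg/min × 60 min/hr = 25107.6 mcg/hr
Rate = 25107.6 mcg/hr ÷ 3751.88 mcg/mL = 6.692006 mL/hr
Time remaining = 43.73684 mL ÷ 6.692006 mL/hr = 6.535685 hr

6.5 hours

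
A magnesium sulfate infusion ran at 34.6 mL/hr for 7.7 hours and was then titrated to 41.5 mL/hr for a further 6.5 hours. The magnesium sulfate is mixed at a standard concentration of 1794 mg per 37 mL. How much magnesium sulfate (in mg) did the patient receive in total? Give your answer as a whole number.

Concentration = 1794 mg ÷ 37 mL = 48.48649 mg/mL
Stage 1: 34.6 mL/hr × 7.7 hr = 266.42 mL → 266.42 mL × 48.48649 mg/mL = 12917.77 mg
Stage 2: 41.5 mL/hr × 6.5 hr = 269.75 mL → 269.75 mL × 48.48649 mg/mL = 13079.23 mg
Total = 12917.77 + 13079.23 = 25997 mg

25997 mg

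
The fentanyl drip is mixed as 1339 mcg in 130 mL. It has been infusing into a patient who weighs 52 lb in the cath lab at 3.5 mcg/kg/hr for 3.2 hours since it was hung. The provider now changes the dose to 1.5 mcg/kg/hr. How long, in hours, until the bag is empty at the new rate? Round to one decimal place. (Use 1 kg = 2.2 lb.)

Initial rate:
Weight = 52 lb ÷ 2.2 lb/kg = 23.63636 kg
Dose = 3.5 mcg/kg/hr × 23.63636 kg = 82.72727 mcg/hr
Concentration = 1339 mcg ÷ 130 mL = 10.3 mcg/mL
Rate = 82.72727 mcg/hr ÷ 10.3 mcg/mL = 8.031774 mL/hr
Volume infused so far = 8.031774 mL/hr × 3.2 hr = 25.70168 mL
Volume remaining = 130 − 25.70168 = 104.2983 mL
New rate:
Dose = 1.5 mcg/kg/hr × 23.63636 kg = 35.45455 mcg/hr
Rate = 35.45455 mcg/hr ÷ 10.3 mcg/mL = 3.442189 mL/hr
Time remaining = 104.2983 mL ÷ 3.442189 mL/hr = 30.3 hr

30.3 hours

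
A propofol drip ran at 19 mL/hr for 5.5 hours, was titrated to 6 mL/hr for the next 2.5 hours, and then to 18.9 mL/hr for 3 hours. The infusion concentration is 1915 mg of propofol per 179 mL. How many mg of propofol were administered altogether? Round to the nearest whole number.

1885 mg

Concentration = 1915 mg ÷ 179 mL = 10.69832 mg/mL
Stage 1: 19 mL/hr × 5.5 hr = 104.5 mL → 104.5 mL × 10.69832 mg/mL = 1117.975 mg
Stage 2: 6 mL/hr × 2.5 hr = 15 mL → 15 mL × 10.69832 mg/mL = 160.4749 mg
Stage 3: 18.9 mL/hr × 3 hr = 56.7 mL → 56.7 mL × 10.69832 mg/mL = 606.595 mg
Total = 1117.975 + 160.4749 + 606.595 = 1885.045 mg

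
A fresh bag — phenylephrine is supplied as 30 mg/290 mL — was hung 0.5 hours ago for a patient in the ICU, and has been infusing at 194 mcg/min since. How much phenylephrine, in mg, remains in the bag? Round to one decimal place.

24.2 mg

194 mcg/min × 60 min/hr = 11640 mcg/hr
Concentration = 30 mg ÷ 290 mL = 0.1034483 mg/mL = 103.4483 mcg/mL
Rate = 11640 mcg/hr ÷ 103.4483 mcg/mL = 112.52 mL/hr
Volume infused = 112.52 mL/hr × 0.5 hr = 56.26 mL
Volume remaining = 290 − 56.26 = 233.74 mL
Drug remaining = 233.74 mL × 103.4483 mcg/mL = 24180 mcg = 24.18 mg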